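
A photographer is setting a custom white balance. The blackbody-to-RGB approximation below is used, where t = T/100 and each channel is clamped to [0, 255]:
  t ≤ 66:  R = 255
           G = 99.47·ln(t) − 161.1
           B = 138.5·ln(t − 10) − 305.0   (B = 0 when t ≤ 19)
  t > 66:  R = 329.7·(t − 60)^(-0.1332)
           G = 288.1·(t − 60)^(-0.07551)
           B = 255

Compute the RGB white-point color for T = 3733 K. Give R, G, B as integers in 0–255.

R=255, G=199, B=153

t = 3733/100 = 37.33; the t ≤ 66 branch applies.
R = 255 by definition for t ≤ 66.
G = 99.47·ln 37.33 − 161.1 = 99.47·3.6198 − 161.1 = 198.961.
B = 138.5·ln(37.33 − 10) − 305.0 = 138.5·ln 27.33 − 305.0 = 138.5·3.3080 − 305.0 = 153.156.
Rounded: (255, 199, 153).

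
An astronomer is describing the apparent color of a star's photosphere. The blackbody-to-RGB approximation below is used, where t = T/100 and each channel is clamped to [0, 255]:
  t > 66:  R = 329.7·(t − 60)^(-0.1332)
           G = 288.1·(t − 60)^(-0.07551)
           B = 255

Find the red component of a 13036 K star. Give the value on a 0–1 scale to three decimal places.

0.734

t = 13036/100 = 130.36; the t > 66 branch applies.
R = 329.7·(130.36 − 60)^(-0.1332) = 329.7·70.36^(-0.1332) = 329.7·0.56746 = 187.092.
On a 0–1 scale: 187.092/255 = 0.7337 → 0.734.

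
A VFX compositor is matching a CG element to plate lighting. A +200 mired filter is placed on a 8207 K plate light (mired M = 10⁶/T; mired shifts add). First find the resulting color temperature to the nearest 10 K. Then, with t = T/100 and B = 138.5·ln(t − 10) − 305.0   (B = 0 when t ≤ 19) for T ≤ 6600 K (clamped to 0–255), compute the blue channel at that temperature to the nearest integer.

M_in = 10⁶/8207 = 121.85; M_out = 121.85 + (+200) = 321.85.
T_out = 10⁶/321.85 = 3107.1 K → 3110 K; t = 31.1.
B = 138.5·ln(31.1 − 10) − 305.0 = 138.5·ln 21.1 − 305.0 = 138.5·3.0493 − 305.0 = 117.324.
Rounded: 117.

117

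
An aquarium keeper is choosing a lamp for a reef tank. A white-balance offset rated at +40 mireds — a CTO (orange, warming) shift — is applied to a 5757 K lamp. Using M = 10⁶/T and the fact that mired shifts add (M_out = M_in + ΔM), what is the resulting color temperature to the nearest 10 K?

M_in = 10⁶/5757 = 173.70 mireds.
M_out = 173.70 + (+40) = 213.70 mireds.
T_out = 10⁶/213.70 = 4679.4 K → 4680 K.

4680 K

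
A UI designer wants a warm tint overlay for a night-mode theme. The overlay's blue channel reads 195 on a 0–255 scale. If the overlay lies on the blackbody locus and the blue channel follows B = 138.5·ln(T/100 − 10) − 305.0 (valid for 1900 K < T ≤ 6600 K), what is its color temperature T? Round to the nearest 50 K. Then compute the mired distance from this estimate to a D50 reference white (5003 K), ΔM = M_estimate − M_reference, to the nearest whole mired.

ln(t − 10) = (195 + 305.0) / 138.5 = 3.6101.
t − 10 = e^3.6101 = 36.970, so t = 46.970.
T = 100·t = 4697 K → 4700 K to the nearest 50 K.
M_estimate = 10⁶/4700 = 212.77; M_reference = 10⁶/5003 = 199.88.
ΔM = 212.77 − 199.88 = 12.89 → +13 mireds.

+13 mireds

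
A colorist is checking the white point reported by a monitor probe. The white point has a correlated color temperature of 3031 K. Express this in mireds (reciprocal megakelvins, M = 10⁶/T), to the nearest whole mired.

330 mireds

M = 10⁶ / 3031 = 329.924 → 330 mireds.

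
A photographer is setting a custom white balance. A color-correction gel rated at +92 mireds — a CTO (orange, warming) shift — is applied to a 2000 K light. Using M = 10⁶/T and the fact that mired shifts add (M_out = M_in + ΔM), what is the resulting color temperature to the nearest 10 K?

1690 K

M_in = 10⁶/2000 = 500.00 mireds.
M_out = 500.00 + (+92) = 592.00 mireds.
T_out = 10⁶/592.00 = 1689.2 K → 1690 K.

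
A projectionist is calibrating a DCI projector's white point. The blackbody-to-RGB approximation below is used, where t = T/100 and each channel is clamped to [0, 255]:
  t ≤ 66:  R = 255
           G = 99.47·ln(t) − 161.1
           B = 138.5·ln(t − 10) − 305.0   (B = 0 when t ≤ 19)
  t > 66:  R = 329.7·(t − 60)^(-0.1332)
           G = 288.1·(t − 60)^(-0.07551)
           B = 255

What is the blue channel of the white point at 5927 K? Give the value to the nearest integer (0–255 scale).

235

t = 5927/100 = 59.27; the t ≤ 66 branch applies.
B = 138.5·ln(59.27 − 10) − 305.0 = 138.5·ln 49.27 − 305.0 = 138.5·3.8973 − 305.0 = 234.778.
Rounded: 235.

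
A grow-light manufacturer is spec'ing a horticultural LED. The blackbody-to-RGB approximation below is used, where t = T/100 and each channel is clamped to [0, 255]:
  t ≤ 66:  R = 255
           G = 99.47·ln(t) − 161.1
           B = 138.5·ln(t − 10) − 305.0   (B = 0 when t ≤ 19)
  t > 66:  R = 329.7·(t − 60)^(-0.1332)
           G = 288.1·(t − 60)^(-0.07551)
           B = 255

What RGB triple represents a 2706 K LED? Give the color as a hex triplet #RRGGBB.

t = 2706/100 = 27.06; the t ≤ 66 branch applies.
R = 255 by definition for t ≤ 66.
G = 99.47·ln 27.06 − 161.1 = 99.47·3.2981 − 161.1 = 166.958.
B = 138.5·ln(27.06 − 10) − 305.0 = 138.5·ln 17.06 − 305.0 = 138.5·2.8367 − 305.0 = 87.888.
Rounded: (255, 167, 88).
In hex: #FFA758.

#FFA758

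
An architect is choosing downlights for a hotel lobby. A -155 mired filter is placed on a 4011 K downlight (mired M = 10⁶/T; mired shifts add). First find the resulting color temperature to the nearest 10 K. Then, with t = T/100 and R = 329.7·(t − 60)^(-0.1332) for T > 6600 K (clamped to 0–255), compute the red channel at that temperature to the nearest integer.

198

M_in = 10⁶/4011 = 249.31; M_out = 249.31 + (-155) = 94.31.
T_out = 10⁶/94.31 = 10602.8 K → 10600 K; t = 106.
R = 329.7·(106 − 60)^(-0.1332) = 329.7·46^(-0.1332) = 329.7·0.60051 = 197.988.
Rounded: 198.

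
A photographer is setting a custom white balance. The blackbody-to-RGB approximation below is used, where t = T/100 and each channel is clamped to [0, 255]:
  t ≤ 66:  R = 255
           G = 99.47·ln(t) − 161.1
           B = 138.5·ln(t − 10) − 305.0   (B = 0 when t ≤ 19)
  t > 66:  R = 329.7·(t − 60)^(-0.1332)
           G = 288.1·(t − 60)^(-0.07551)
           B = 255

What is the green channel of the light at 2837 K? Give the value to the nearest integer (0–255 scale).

t = 2837/100 = 28.37; the t ≤ 66 branch applies.
G = 99.47·ln 28.37 − 161.1 = 99.47·3.3453 − 161.1 = 171.660.
Rounded: 172.

172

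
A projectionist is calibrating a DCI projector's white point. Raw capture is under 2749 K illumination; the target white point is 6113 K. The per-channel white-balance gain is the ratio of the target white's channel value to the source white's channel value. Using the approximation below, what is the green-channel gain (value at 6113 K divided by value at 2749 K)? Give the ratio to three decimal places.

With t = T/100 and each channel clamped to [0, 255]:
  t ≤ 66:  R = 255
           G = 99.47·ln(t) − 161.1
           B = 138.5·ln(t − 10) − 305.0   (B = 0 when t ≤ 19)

At 2749 K (t = 27.49):
  G = 99.47·ln 27.49 − 161.1 = 99.47·3.3138 − 161.1 = 168.526.
At 6113 K (t = 61.13):
  G = 99.47·ln 61.13 − 161.1 = 99.47·4.1130 − 161.1 = 248.020.
Gain = 248.020 / 168.526 = 1.4717 → 1.472.

1.472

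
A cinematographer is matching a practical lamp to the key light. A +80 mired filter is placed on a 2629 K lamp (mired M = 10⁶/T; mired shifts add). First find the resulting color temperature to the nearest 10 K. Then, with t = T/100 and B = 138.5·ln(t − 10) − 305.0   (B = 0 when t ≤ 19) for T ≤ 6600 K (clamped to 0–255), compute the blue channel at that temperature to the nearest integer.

M_in = 10⁶/2629 = 380.37; M_out = 380.37 + (+80) = 460.37.
T_out = 10⁶/460.37 = 2172.2 K → 2170 K; t = 21.7.
B = 138.5·ln(21.7 − 10) − 305.0 = 138.5·ln 11.7 − 305.0 = 138.5·2.4596 − 305.0 = 35.653.
Rounded: 36.

36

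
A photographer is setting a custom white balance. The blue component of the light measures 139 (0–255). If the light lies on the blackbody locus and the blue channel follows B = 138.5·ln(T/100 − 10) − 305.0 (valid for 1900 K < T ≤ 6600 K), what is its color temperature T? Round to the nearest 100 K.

3500 K

ln(t − 10) = (139 + 305.0) / 138.5 = 3.2058.
t − 10 = e^3.2058 = 24.675, so t = 34.675.
T = 100·t = 3467 K → 3500 K to the nearest 100 K.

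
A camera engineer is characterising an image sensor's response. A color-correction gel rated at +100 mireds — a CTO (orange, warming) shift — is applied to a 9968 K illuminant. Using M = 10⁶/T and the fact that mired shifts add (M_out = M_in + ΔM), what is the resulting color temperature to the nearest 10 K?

4990 K

M_in = 10⁶/9968 = 100.32 mireds.
M_out = 100.32 + (+100) = 200.32 mireds.
T_out = 10⁶/200.32 = 4992.0 K → 4990 K.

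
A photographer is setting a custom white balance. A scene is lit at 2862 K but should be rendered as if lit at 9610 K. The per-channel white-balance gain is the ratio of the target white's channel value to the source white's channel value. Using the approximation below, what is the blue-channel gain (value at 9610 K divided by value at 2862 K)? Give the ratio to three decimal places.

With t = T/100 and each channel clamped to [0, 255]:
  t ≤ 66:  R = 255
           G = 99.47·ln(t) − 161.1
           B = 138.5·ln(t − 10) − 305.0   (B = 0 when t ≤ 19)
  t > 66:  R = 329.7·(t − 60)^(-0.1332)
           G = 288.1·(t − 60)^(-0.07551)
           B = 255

At 2862 K (t = 28.62):
  B = 138.5·ln(28.62 − 10) − 305.0 = 138.5·ln 18.62 − 305.0 = 138.5·2.9242 − 305.0 = 100.007.
At 9610 K (t = 96.1):
  B = 255 by definition for t > 66.
Gain = 255.000 / 100.007 = 2.5498 → 2.550.

2.550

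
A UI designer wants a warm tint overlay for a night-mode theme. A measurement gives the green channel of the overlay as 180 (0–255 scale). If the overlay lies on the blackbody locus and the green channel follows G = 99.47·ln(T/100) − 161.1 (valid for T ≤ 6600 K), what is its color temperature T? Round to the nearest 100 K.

3100 K

ln t = (180 + 161.1) / 99.47 = 3.4292.
t = e^3.4292 = 30.851.
T = 100·t = 3085 K → 3100 K to the nearest 100 K.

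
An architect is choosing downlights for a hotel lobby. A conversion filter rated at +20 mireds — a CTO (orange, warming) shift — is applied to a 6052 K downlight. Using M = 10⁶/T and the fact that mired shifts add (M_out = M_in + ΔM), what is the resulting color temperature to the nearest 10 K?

5400 K

M_in = 10⁶/6052 = 165.23 mireds.
M_out = 165.23 + (+20) = 185.23 mireds.
T_out = 10⁶/185.23 = 5398.6 K → 5400 K.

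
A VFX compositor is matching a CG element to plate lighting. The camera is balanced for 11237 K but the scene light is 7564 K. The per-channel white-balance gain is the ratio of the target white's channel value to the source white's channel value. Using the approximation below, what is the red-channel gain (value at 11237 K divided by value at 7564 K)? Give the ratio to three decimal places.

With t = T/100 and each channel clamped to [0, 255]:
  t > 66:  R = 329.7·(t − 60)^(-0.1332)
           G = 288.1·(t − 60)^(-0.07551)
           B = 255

0.851

At 7564 K (t = 75.64):
  R = 329.7·(75.64 − 60)^(-0.1332) = 329.7·15.64^(-0.1332) = 329.7·0.69331 = 228.584.
At 11237 K (t = 112.37):
  R = 329.7·(112.37 − 60)^(-0.1332) = 329.7·52.37^(-0.1332) = 329.7·0.59023 = 194.597.
Gain = 194.597 / 228.584 = 0.8513 → 0.851.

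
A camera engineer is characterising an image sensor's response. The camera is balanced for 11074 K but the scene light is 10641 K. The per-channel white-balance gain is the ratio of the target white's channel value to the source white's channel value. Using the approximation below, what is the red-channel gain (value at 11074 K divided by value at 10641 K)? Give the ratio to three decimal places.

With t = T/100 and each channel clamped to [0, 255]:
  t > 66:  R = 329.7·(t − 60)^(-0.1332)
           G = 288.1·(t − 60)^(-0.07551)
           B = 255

At 10641 K (t = 106.41):
  R = 329.7·(106.41 − 60)^(-0.1332) = 329.7·46.41^(-0.1332) = 329.7·0.59980 = 197.754.
At 11074 K (t = 110.74):
  R = 329.7·(110.74 − 60)^(-0.1332) = 329.7·50.74^(-0.1332) = 329.7·0.59272 = 195.419.
Gain = 195.419 / 197.754 = 0.9882 → 0.988.

0.988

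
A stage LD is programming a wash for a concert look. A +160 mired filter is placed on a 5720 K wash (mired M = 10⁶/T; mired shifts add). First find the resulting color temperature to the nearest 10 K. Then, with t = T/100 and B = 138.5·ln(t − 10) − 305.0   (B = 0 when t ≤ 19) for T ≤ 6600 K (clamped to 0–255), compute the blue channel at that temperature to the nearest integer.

109

M_in = 10⁶/5720 = 174.83; M_out = 174.83 + (+160) = 334.83.
T_out = 10⁶/334.83 = 2986.6 K → 2990 K; t = 29.9.
B = 138.5·ln(29.9 − 10) − 305.0 = 138.5·ln 19.9 − 305.0 = 138.5·2.9907 − 305.0 = 109.215.
Rounded: 109.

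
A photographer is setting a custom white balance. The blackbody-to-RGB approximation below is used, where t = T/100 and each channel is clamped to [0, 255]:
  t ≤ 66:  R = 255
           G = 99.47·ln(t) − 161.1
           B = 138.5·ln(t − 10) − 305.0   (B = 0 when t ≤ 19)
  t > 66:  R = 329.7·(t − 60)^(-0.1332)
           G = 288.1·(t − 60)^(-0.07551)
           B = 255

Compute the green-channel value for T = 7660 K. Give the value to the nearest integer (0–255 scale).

233

t = 7660/100 = 76.6; the t > 66 branch applies.
G = 288.1·(76.6 − 60)^(-0.07551) = 288.1·16.6^(-0.07551) = 288.1·0.80885 = 233.031.
Rounded: 233.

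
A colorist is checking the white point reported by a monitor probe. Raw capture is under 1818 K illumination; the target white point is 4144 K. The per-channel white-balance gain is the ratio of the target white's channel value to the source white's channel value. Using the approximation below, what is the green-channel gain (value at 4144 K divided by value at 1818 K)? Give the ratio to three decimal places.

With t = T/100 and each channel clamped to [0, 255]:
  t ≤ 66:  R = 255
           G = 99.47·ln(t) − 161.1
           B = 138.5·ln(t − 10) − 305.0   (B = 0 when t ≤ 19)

1.643

At 1818 K (t = 18.18):
  G = 99.47·ln 18.18 − 161.1 = 99.47·2.9003 − 161.1 = 127.395.
At 4144 K (t = 41.44):
  G = 99.47·ln 41.44 − 161.1 = 99.47·3.7242 − 161.1 = 209.351.
Gain = 209.351 / 127.395 = 1.6433 → 1.643.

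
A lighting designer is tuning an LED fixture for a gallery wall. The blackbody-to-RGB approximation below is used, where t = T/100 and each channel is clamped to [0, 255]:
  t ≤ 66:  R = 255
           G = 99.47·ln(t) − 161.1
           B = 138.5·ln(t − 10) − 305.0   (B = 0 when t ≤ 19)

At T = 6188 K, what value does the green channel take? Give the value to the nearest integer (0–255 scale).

249

t = 6188/100 = 61.88; the t ≤ 66 branch applies.
G = 99.47·ln 61.88 − 161.1 = 99.47·4.1252 − 161.1 = 249.233.
Rounded: 249.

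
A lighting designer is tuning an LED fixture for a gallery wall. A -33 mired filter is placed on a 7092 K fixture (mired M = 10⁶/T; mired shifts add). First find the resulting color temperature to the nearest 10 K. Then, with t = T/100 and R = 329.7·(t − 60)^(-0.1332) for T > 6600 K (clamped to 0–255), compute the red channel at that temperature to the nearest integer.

207

M_in = 10⁶/7092 = 141.00; M_out = 141.00 + (-33) = 108.00.
T_out = 10⁶/108.00 = 9258.9 K → 9260 K; t = 92.6.
R = 329.7·(92.6 − 60)^(-0.1332) = 329.7·32.6^(-0.1332) = 329.7·0.62869 = 207.280.
Rounded: 207.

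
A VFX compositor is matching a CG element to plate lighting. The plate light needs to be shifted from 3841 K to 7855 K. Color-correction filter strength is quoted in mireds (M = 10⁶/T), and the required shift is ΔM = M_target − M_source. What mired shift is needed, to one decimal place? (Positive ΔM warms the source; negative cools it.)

M_source = 10⁶/3841 = 260.349; M_target = 10⁶/7855 = 127.307.
ΔM = 127.307 − 260.349 = -133.041 → -133.0 mireds, a cooling shift.

-133.0 mireds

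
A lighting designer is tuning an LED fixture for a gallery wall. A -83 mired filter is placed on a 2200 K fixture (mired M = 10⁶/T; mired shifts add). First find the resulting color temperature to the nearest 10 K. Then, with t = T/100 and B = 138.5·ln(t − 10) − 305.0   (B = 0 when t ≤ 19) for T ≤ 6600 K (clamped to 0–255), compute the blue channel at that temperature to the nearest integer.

M_in = 10⁶/2200 = 454.55; M_out = 454.55 + (-83) = 371.55.
T_out = 10⁶/371.55 = 2691.5 K → 2690 K; t = 26.9.
B = 138.5·ln(26.9 − 10) − 305.0 = 138.5·ln 16.9 − 305.0 = 138.5·2.8273 − 305.0 = 86.583.
Rounded: 87.

87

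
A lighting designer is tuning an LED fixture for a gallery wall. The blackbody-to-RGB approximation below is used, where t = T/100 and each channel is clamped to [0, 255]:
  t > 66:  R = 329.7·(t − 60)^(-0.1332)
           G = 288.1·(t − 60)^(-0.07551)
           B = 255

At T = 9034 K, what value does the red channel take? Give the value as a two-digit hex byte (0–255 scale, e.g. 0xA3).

t = 9034/100 = 90.34; the t > 66 branch applies.
R = 329.7·(90.34 − 60)^(-0.1332) = 329.7·30.34^(-0.1332) = 329.7·0.63474 = 209.274.
Rounded: 209; in hex, 0xD1.

0xD1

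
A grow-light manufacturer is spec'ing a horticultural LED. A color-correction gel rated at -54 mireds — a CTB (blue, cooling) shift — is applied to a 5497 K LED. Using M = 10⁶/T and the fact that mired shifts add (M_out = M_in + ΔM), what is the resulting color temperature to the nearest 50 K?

7800 K

M_in = 10⁶/5497 = 181.92 mireds.
M_out = 181.92 + (-54) = 127.92 mireds.
T_out = 10⁶/127.92 = 7817.5 K → 7800 K.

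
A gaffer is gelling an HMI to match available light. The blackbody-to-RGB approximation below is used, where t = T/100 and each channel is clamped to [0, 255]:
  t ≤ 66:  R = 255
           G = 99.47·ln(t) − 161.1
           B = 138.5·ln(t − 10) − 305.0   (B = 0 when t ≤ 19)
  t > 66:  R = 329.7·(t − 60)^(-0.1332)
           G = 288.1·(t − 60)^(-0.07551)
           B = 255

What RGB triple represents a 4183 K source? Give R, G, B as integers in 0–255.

t = 4183/100 = 41.83; the t ≤ 66 branch applies.
R = 255 by definition for t ≤ 66.
G = 99.47·ln 41.83 − 161.1 = 99.47·3.7336 − 161.1 = 210.283.
B = 138.5·ln(41.83 − 10) − 305.0 = 138.5·ln 31.83 − 305.0 = 138.5·3.4604 − 305.0 = 174.267.
Rounded: (255, 210, 174).

R=255, G=210, B=174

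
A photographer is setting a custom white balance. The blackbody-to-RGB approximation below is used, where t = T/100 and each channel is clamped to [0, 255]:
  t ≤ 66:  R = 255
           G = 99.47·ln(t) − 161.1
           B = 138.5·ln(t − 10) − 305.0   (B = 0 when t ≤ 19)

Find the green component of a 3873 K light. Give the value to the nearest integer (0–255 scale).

203

t = 3873/100 = 38.73; the t ≤ 66 branch applies.
G = 99.47·ln 38.73 − 161.1 = 99.47·3.6566 − 161.1 = 202.623.
Rounded: 203.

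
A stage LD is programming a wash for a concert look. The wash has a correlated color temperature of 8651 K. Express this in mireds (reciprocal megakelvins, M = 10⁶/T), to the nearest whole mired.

116 mireds

M = 10⁶ / 8651 = 115.594 → 116 mireds.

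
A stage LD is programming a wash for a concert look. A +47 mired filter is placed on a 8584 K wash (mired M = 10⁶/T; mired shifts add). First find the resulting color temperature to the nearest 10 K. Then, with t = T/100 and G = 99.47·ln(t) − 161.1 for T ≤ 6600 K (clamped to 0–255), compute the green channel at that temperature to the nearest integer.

248

M_in = 10⁶/8584 = 116.50; M_out = 116.50 + (+47) = 163.50.
T_out = 10⁶/163.50 = 6116.4 K → 6120 K; t = 61.2.
G = 99.47·ln 61.2 − 161.1 = 99.47·4.1141 − 161.1 = 248.134.
Rounded: 248.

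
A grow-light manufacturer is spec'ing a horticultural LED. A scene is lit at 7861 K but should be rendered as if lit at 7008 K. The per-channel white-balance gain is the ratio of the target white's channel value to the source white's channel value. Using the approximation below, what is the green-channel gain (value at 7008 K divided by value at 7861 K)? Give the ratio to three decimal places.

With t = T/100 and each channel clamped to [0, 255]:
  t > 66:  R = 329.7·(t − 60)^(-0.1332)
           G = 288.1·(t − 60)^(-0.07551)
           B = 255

At 7861 K (t = 78.61):
  G = 288.1·(78.61 − 60)^(-0.07551) = 288.1·18.61^(-0.07551) = 288.1·0.80190 = 231.028.
At 7008 K (t = 70.08):
  G = 288.1·(70.08 − 60)^(-0.07551) = 288.1·10.08^(-0.07551) = 288.1·0.83990 = 241.976.
Gain = 241.976 / 231.028 = 1.0474 → 1.047.

1.047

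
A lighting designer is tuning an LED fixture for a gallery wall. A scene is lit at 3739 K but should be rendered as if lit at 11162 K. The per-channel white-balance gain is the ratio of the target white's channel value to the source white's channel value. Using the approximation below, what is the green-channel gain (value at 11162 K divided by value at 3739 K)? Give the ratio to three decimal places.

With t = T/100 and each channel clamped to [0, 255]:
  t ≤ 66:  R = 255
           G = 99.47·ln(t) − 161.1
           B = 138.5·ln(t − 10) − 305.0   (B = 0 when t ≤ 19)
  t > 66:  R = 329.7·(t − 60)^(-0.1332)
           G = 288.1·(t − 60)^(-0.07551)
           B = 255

At 3739 K (t = 37.39):
  G = 99.47·ln 37.39 − 161.1 = 99.47·3.6214 − 161.1 = 199.121.
At 11162 K (t = 111.62):
  G = 288.1·(111.62 − 60)^(-0.07551) = 288.1·51.62^(-0.07551) = 288.1·0.74245 = 213.899.
Gain = 213.899 / 199.121 = 1.0742 → 1.074.

1.074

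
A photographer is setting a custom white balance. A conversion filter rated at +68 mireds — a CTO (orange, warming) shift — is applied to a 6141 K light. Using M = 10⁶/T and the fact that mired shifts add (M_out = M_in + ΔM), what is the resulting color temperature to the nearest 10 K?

M_in = 10⁶/6141 = 162.84 mireds.
M_out = 162.84 + (+68) = 230.84 mireds.
T_out = 10⁶/230.84 = 4332.0 K → 4330 K.

4330 K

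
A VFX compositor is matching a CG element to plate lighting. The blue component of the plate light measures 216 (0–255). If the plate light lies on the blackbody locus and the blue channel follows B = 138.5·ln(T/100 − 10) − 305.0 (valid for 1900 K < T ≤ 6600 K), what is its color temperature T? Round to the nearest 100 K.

ln(t − 10) = (216 + 305.0) / 138.5 = 3.7617.
t − 10 = e^3.7617 = 43.023, so t = 53.023.
T = 100·t = 5302 K → 5300 K to the nearest 100 K.

5300 K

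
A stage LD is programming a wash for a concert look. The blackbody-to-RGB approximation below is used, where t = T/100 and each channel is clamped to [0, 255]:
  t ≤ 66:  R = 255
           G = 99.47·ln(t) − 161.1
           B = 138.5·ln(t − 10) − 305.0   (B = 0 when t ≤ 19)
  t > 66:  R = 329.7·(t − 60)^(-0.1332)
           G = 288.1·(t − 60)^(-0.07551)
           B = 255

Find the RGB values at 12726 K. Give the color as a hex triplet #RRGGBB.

#BCD2FF

t = 12726/100 = 127.26; the t > 66 branch applies.
R = 329.7·(127.26 − 60)^(-0.1332) = 329.7·67.26^(-0.1332) = 329.7·0.57088 = 188.218.
G = 288.1·(127.26 − 60)^(-0.07551) = 288.1·67.26^(-0.07551) = 288.1·0.72776 = 209.667.
B = 255 by definition for t > 66.
Rounded: (188, 210, 255).
In hex: #BCD2FF.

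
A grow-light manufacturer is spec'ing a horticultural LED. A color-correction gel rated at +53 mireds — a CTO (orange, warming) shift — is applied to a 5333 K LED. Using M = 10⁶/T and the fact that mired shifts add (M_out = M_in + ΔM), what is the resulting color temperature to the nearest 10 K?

4160 K

M_in = 10⁶/5333 = 187.51 mireds.
M_out = 187.51 + (+53) = 240.51 mireds.
T_out = 10⁶/240.51 = 4157.8 K → 4160 K.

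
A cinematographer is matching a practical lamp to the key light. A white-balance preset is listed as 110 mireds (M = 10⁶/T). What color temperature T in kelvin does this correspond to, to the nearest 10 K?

9090 K

T = 10⁶ / 110 = 9090.91 K → 9090 K.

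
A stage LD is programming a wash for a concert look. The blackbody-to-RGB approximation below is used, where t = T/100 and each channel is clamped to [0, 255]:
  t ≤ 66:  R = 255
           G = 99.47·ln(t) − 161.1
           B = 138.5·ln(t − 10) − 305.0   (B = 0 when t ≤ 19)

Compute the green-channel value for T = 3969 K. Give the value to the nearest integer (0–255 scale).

t = 3969/100 = 39.69; the t ≤ 66 branch applies.
G = 99.47·ln 39.69 − 161.1 = 99.47·3.6811 − 161.1 = 205.059.
Rounded: 205.

205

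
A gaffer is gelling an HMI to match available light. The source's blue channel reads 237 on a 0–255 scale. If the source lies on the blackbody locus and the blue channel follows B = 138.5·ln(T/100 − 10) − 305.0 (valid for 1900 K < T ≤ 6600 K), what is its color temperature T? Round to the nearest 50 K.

6000 K

ln(t − 10) = (237 + 305.0) / 138.5 = 3.9134.
t − 10 = e^3.9134 = 50.067, so t = 60.067.
T = 100·t = 6007 K → 6000 K to the nearest 50 K.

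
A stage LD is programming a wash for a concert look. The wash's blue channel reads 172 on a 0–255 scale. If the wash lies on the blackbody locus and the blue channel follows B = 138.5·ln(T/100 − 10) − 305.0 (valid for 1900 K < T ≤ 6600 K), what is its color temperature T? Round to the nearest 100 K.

ln(t − 10) = (172 + 305.0) / 138.5 = 3.4440.
t − 10 = e^3.4440 = 31.313, so t = 41.313.
T = 100·t = 4131 K → 4100 K to the nearest 100 K.

4100 K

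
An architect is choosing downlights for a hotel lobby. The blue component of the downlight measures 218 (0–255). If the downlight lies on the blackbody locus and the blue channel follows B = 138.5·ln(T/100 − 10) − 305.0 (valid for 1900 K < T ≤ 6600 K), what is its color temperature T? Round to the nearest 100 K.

5400 K

ln(t − 10) = (218 + 305.0) / 138.5 = 3.7762.
t − 10 = e^3.7762 = 43.649, so t = 53.649.
T = 100·t = 5365 K → 5400 K to the nearest 100 K.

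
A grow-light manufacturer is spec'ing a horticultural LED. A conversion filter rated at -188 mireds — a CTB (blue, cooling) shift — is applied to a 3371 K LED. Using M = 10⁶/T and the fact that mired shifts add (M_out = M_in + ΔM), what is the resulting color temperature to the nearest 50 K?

9200 K

M_in = 10⁶/3371 = 296.65 mireds.
M_out = 296.65 + (-188) = 108.65 mireds.
T_out = 10⁶/108.65 = 9204.0 K → 9200 K.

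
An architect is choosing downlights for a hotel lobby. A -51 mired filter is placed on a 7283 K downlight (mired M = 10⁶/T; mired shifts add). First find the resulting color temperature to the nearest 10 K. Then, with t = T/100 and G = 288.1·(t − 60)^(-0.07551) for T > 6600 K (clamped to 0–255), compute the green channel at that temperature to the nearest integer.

213

M_in = 10⁶/7283 = 137.31; M_out = 137.31 + (-51) = 86.31.
T_out = 10⁶/86.31 = 11586.7 K → 11590 K; t = 115.9.
G = 288.1·(115.9 − 60)^(-0.07551) = 288.1·55.9^(-0.07551) = 288.1·0.73799 = 212.616.
Rounded: 213.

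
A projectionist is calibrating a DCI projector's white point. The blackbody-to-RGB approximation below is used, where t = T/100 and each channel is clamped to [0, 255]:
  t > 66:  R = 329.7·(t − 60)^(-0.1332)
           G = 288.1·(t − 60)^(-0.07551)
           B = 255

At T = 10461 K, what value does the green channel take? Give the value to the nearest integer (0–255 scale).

t = 10461/100 = 104.61; the t > 66 branch applies.
G = 288.1·(104.61 − 60)^(-0.07551) = 288.1·44.61^(-0.07551) = 288.1·0.75067 = 216.269.
Rounded: 216.

216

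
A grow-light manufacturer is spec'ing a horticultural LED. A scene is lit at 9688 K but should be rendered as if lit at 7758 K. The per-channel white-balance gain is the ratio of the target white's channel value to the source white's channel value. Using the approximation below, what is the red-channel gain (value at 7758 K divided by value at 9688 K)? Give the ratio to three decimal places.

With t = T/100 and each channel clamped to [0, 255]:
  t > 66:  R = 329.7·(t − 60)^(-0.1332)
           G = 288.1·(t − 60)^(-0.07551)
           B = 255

At 9688 K (t = 96.88):
  R = 329.7·(96.88 − 60)^(-0.1332) = 329.7·36.88^(-0.1332) = 329.7·0.61845 = 203.902.
At 7758 K (t = 77.58):
  R = 329.7·(77.58 − 60)^(-0.1332) = 329.7·17.58^(-0.1332) = 329.7·0.68260 = 225.052.
Gain = 225.052 / 203.902 = 1.1037 → 1.104.

1.104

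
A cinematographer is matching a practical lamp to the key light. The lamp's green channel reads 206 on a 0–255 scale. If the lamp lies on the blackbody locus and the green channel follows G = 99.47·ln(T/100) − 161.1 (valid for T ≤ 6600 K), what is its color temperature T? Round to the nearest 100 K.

4000 K

ln t = (206 + 161.1) / 99.47 = 3.6906.
t = e^3.6906 = 40.067.
T = 100·t = 4007 K → 4000 K to the nearest 100 K.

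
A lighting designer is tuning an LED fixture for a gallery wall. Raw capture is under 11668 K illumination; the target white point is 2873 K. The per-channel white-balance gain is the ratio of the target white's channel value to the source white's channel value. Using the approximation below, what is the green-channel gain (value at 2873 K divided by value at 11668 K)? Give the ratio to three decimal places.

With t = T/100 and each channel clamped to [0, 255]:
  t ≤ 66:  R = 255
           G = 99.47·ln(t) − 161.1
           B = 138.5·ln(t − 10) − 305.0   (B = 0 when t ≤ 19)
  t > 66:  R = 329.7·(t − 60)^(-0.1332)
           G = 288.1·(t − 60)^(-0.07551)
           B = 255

0.814

At 11668 K (t = 116.68):
  G = 288.1·(116.68 − 60)^(-0.07551) = 288.1·56.68^(-0.07551) = 288.1·0.73722 = 212.394.
At 2873 K (t = 28.73):
  G = 99.47·ln 28.73 − 161.1 = 99.47·3.3579 − 161.1 = 172.914.
Gain = 172.914 / 212.394 = 0.8141 → 0.814.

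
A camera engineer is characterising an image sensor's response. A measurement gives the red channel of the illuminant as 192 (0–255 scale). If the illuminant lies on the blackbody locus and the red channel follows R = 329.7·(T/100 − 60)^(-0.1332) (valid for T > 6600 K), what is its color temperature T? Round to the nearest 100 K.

11800 K

(t − 60)^(-0.1332) = 192/329.7 = 0.58235.
t − 60 = 0.58235^(1/-0.1332) = 0.58235^(-7.508) = 57.929, so t = 117.929.
T = 100·t = 11793 K → 11800 K to the nearest 100 K.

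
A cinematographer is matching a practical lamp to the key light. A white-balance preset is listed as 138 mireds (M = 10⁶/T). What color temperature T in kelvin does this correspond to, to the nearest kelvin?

7246 K

T = 10⁶ / 138 = 7246.38 K → 7246 K.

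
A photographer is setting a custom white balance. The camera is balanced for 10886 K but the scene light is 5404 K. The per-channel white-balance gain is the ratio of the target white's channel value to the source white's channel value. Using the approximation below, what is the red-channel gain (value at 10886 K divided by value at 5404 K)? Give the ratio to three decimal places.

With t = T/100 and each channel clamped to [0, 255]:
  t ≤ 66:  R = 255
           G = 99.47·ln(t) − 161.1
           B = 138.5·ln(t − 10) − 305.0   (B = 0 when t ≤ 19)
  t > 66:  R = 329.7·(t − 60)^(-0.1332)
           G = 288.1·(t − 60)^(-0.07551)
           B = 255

At 5404 K (t = 54.04):
  R = 255 by definition for t ≤ 66.
At 10886 K (t = 108.86):
  R = 329.7·(108.86 − 60)^(-0.1332) = 329.7·48.86^(-0.1332) = 329.7·0.59571 = 196.404.
Gain = 196.404 / 255.000 = 0.7702 → 0.770.

0.770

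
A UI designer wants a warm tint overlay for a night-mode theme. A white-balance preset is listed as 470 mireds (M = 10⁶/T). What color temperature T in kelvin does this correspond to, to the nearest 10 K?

T = 10⁶ / 470 = 2127.66 K → 2130 K.

2130 K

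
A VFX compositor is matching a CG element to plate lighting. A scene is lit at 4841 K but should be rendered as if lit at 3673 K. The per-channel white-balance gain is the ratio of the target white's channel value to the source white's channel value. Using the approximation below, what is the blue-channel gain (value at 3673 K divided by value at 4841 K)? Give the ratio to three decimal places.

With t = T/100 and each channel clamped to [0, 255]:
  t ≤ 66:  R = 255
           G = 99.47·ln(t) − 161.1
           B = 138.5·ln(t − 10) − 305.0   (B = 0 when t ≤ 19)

0.749

At 4841 K (t = 48.41):
  B = 138.5·ln(48.41 − 10) − 305.0 = 138.5·ln 38.41 − 305.0 = 138.5·3.6483 − 305.0 = 200.292.
At 3673 K (t = 36.73):
  B = 138.5·ln(36.73 − 10) − 305.0 = 138.5·ln 26.73 − 305.0 = 138.5·3.2858 − 305.0 = 150.081.
Gain = 150.081 / 200.292 = 0.7493 → 0.749.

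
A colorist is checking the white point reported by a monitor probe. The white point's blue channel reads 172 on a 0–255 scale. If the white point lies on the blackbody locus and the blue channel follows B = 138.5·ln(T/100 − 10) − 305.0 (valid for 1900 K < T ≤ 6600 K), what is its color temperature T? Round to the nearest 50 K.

4150 K

ln(t − 10) = (172 + 305.0) / 138.5 = 3.4440.
t − 10 = e^3.4440 = 31.313, so t = 41.313.
T = 100·t = 4131 K → 4150 K to the nearest 50 K.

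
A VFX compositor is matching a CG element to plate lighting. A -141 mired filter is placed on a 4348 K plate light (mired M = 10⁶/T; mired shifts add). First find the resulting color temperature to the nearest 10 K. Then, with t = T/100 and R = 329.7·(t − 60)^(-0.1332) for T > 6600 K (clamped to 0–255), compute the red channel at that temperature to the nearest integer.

M_in = 10⁶/4348 = 229.99; M_out = 229.99 + (-141) = 88.99.
T_out = 10⁶/88.99 = 11237.1 K → 11240 K; t = 112.4.
R = 329.7·(112.4 − 60)^(-0.1332) = 329.7·52.4^(-0.1332) = 329.7·0.59018 = 194.583.
Rounded: 195.

195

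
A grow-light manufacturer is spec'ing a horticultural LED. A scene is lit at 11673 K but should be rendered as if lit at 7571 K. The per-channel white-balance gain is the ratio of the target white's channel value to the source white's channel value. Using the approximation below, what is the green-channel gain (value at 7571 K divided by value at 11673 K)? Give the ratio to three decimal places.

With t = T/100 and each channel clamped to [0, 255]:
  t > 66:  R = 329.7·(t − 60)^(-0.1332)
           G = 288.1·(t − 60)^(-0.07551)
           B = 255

At 11673 K (t = 116.73):
  G = 288.1·(116.73 − 60)^(-0.07551) = 288.1·56.73^(-0.07551) = 288.1·0.73717 = 212.380.
At 7571 K (t = 75.71):
  G = 288.1·(75.71 − 60)^(-0.07551) = 288.1·15.71^(-0.07551) = 288.1·0.81223 = 234.002.
Gain = 234.002 / 212.380 = 1.1018 → 1.102.

1.102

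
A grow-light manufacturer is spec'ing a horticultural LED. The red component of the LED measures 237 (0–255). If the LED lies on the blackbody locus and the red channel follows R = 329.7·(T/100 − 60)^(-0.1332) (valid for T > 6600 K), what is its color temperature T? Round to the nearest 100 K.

7200 K

(t − 60)^(-0.1332) = 237/329.7 = 0.71884.
t − 60 = 0.71884^(1/-0.1332) = 0.71884^(-7.508) = 11.922, so t = 71.922.
T = 100·t = 7192 K → 7200 K to the nearest 100 K.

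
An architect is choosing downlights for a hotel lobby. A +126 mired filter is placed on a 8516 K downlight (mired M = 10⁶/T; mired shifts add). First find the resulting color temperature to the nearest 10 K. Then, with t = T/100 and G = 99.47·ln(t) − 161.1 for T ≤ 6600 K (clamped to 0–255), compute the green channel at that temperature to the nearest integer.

209

M_in = 10⁶/8516 = 117.43; M_out = 117.43 + (+126) = 243.43.
T_out = 10⁶/243.43 = 4108.0 K → 4110 K; t = 41.1.
G = 99.47·ln 41.1 − 161.1 = 99.47·3.7160 − 161.1 = 208.531.
Rounded: 209.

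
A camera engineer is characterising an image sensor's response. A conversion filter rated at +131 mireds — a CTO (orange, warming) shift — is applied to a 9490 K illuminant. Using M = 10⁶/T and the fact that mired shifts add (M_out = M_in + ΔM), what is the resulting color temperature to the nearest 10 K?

M_in = 10⁶/9490 = 105.37 mireds.
M_out = 105.37 + (+131) = 236.37 mireds.
T_out = 10⁶/236.37 = 4230.6 K → 4230 K.

4230 K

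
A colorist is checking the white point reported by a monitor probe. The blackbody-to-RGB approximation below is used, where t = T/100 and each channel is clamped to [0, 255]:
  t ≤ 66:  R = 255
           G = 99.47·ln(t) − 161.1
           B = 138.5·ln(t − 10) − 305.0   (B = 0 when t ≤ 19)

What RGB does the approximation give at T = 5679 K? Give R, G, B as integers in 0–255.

R=255, G=241, B=228

t = 5679/100 = 56.79; the t ≤ 66 branch applies.
R = 255 by definition for t ≤ 66.
G = 99.47·ln 56.79 − 161.1 = 99.47·4.0394 − 161.1 = 240.695.
B = 138.5·ln(56.79 − 10) − 305.0 = 138.5·ln 46.79 − 305.0 = 138.5·3.8457 − 305.0 = 227.625.
Rounded: (255, 241, 228).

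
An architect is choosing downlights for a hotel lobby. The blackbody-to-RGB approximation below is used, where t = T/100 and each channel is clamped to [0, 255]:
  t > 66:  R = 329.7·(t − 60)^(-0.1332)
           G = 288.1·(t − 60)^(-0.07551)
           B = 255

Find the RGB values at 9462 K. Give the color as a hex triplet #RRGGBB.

t = 9462/100 = 94.62; the t > 66 branch applies.
R = 329.7·(94.62 − 60)^(-0.1332) = 329.7·34.62^(-0.1332) = 329.7·0.62368 = 205.627.
G = 288.1·(94.62 − 60)^(-0.07551) = 288.1·34.62^(-0.07551) = 288.1·0.76518 = 220.449.
B = 255 by definition for t > 66.
Rounded: (206, 220, 255).
In hex: #CEDCFF.

#CEDCFF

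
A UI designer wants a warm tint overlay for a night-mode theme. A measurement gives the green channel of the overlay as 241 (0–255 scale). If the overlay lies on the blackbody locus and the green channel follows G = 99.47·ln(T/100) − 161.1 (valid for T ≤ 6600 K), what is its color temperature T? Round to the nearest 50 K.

ln t = (241 + 161.1) / 99.47 = 4.0424.
t = e^4.0424 = 56.964.
T = 100·t = 5696 K → 5700 K to the nearest 50 K.

5700 K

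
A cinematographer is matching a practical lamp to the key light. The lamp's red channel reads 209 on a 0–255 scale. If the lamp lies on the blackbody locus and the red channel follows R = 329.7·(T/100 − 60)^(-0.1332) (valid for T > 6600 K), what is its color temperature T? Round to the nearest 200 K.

(t − 60)^(-0.1332) = 209/329.7 = 0.63391.
t − 60 = 0.63391^(1/-0.1332) = 0.63391^(-7.508) = 30.639, so t = 90.639.
T = 100·t = 9064 K → 9000 K to the nearest 200 K.

9000 K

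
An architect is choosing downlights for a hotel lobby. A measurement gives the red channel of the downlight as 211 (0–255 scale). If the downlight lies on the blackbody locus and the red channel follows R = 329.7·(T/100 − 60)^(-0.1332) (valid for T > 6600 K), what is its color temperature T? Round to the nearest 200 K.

8800 K

(t − 60)^(-0.1332) = 211/329.7 = 0.63998.
t − 60 = 0.63998^(1/-0.1332) = 0.63998^(-7.508) = 28.525, so t = 88.525.
T = 100·t = 8853 K → 8800 K to the nearest 200 K.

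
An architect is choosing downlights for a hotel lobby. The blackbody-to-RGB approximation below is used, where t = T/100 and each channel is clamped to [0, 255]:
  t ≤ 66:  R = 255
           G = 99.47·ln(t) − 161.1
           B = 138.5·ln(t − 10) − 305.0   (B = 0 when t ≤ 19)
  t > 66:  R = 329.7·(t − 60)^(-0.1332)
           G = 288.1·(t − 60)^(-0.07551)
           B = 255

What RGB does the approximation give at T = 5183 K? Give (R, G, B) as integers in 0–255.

(255, 232, 212)

t = 5183/100 = 51.83; the t ≤ 66 branch applies.
R = 255 by definition for t ≤ 66.
G = 99.47·ln 51.83 − 161.1 = 99.47·3.9480 − 161.1 = 231.604.
B = 138.5·ln(51.83 − 10) − 305.0 = 138.5·ln 41.83 − 305.0 = 138.5·3.7336 − 305.0 = 212.106.
Rounded: (255, 232, 212).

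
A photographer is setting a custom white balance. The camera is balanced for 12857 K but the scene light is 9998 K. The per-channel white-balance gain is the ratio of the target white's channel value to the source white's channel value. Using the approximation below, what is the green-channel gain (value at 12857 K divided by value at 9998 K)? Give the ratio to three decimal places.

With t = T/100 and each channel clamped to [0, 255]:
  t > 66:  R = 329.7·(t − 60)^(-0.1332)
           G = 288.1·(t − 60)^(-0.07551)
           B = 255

At 9998 K (t = 99.98):
  G = 288.1·(99.98 − 60)^(-0.07551) = 288.1·39.98^(-0.07551) = 288.1·0.75691 = 218.066.
At 12857 K (t = 128.57):
  G = 288.1·(128.57 − 60)^(-0.07551) = 288.1·68.57^(-0.07551) = 288.1·0.72670 = 209.361.
Gain = 209.361 / 218.066 = 0.9601 → 0.960.

0.960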